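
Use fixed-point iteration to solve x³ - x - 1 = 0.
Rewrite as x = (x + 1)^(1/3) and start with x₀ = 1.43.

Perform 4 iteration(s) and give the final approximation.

Equation: x³ - x - 1 = 0
Fixed-point form: x = (x + 1)^(1/3)
x₀ = 1.43

x_1 = g(1.430000) = 1.344421
x_2 = g(1.344421) = 1.328450
x_3 = g(1.328450) = 1.325426
x_4 = g(1.325426) = 1.324853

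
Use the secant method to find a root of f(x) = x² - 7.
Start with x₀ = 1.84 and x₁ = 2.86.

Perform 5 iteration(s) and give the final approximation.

f(x) = x² - 7
x₀ = 1.84, x₁ = 2.86

Secant formula: x_{n+1} = x_n - f(x_n)(x_n - x_{n-1})/(f(x_n) - f(x_{n-1}))

Iteration 1:
  f(1.840000) = -3.614400
  f(2.860000) = 1.179600
  x_2 = 2.860000 - 1.179600×(2.860000 - 1.840000)/(1.179600 - (-3.614400))
       = 2.609021
Iteration 2:
  f(2.860000) = 1.179600
  f(2.609021) = -0.193008
  x_3 = 2.609021 - (-0.193008)×(2.609021 - 2.860000)/(-0.193008 - 1.179600)
       = 2.644312
Iteration 3:
  f(2.609021) = -0.193008
  f(2.644312) = -0.007612
  x_4 = 2.644312 - (-0.007612)×(2.644312 - 2.609021)/(-0.007612 - (-0.193008))
       = 2.645761
Iteration 4:
  f(2.644312) = -0.007612
  f(2.645761) = 0.000053
  x_5 = 2.645761 - 0.000053×(2.645761 - 2.644312)/(0.000053 - (-0.007612))
       = 2.645751
Iteration 5:
  f(2.645761) = 0.000053
  f(2.645751) = 0.000000
  x_6 = 2.645751 - 0.000000×(2.645751 - 2.645761)/(0.000000 - 0.000053)
       = 2.645751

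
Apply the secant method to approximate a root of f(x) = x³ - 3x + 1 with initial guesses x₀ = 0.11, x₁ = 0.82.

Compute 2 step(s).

f(x) = x³ - 3x + 1
x₀ = 0.11, x₁ = 0.82

Secant formula: x_{n+1} = x_n - f(x_n)(x_n - x_{n-1})/(f(x_n) - f(x_{n-1}))

Iteration 1:
  f(0.110000) = 0.671331
  f(0.820000) = -0.908632
  x_2 = 0.820000 - (-0.908632)×(0.820000 - 0.110000)/(-0.908632 - 0.671331)
       = 0.411681
Iteration 2:
  f(0.820000) = -0.908632
  f(0.411681) = -0.165271
  x_3 = 0.411681 - (-0.165271)×(0.411681 - 0.820000)/(-0.165271 - (-0.908632))
       = 0.320900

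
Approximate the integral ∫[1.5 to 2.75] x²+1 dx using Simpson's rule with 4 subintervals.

f(x) = x²+1
a = 1.5, b = 2.75, n = 4
h = (b - a)/n = 0.312500

Simpson's rule: (h/3)[f(x₀) + 4f(x₁) + 2f(x₂) + ... + f(xₙ)]

x_0 = 1.5000, f(x_0) = 3.250000, coefficient = 1
x_1 = 1.8125, f(x_1) = 4.285156, coefficient = 4
x_2 = 2.1250, f(x_2) = 5.515625, coefficient = 2
x_3 = 2.4375, f(x_3) = 6.941406, coefficient = 4
x_4 = 2.7500, f(x_4) = 8.562500, coefficient = 1

I ≈ (0.312500/3) × 67.750000 = 7.057292
Exact value: 7.057292
Error: 0.000000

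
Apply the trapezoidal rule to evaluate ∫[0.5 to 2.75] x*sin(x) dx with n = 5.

f(x) = x*sin(x)
a = 0.5, b = 2.75, n = 5
h = (b - a)/n = 0.450000

Trapezoidal rule: (h/2)[f(x₀) + 2f(x₁) + 2f(x₂) + ... + f(xₙ)]

x_0 = 0.5000, f(x_0) = 0.239713, coefficient = 1
x_1 = 0.9500, f(x_1) = 0.772745, coefficient = 2
x_2 = 1.4000, f(x_2) = 1.379630, coefficient = 2
x_3 = 1.8500, f(x_3) = 1.778359, coefficient = 2
x_4 = 2.3000, f(x_4) = 1.715122, coefficient = 2
x_5 = 2.7500, f(x_5) = 1.049568, coefficient = 1

I ≈ (0.450000/2) × 12.580991 = 2.830723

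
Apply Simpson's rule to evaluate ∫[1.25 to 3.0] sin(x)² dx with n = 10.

f(x) = sin(x)²
a = 1.25, b = 3.0, n = 10
h = (b - a)/n = 0.175000

Simpson's rule: (h/3)[f(x₀) + 4f(x₁) + 2f(x₂) + ... + f(xₙ)]

x_0 = 1.2500, f(x_0) = 0.900572, coefficient = 1
x_1 = 1.4250, f(x_1) = 0.978894, coefficient = 4
x_2 = 1.6000, f(x_2) = 0.999147, coefficient = 2
x_3 = 1.7750, f(x_3) = 0.958877, coefficient = 4
x_4 = 1.9500, f(x_4) = 0.862966, coefficient = 2
x_5 = 2.1250, f(x_5) = 0.723044, coefficient = 4
x_6 = 2.3000, f(x_6) = 0.556076, coefficient = 2
x_7 = 2.4750, f(x_7) = 0.382309, coefficient = 4
x_8 = 2.6500, f(x_8) = 0.222813, coefficient = 2
x_9 = 2.8250, f(x_9) = 0.096927, coefficient = 4
x_10 = 3.0000, f(x_10) = 0.019915, coefficient = 1

I ≈ (0.175000/3) × 18.762694 = 1.094490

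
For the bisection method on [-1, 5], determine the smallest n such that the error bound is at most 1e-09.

We need (b-a)/2^n ≤ 1e-09
(5 - (-1))/2^n ≤ 1e-09
6/2^n ≤ 1e-09
2^n ≥ 6000000000
n ≥ log₂(6000000000) = 32.48
n ≥ 33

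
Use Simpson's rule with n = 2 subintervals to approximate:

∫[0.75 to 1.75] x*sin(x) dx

f(x) = x*sin(x)
a = 0.75, b = 1.75, n = 2
h = (b - a)/n = 0.500000

Simpson's rule: (h/3)[f(x₀) + 4f(x₁) + 2f(x₂) + ... + f(xₙ)]

x_0 = 0.7500, f(x_0) = 0.511229, coefficient = 1
x_1 = 1.2500, f(x_1) = 1.186231, coefficient = 4
x_2 = 1.7500, f(x_2) = 1.721975, coefficient = 1

I ≈ (0.500000/3) × 6.978128 = 1.163021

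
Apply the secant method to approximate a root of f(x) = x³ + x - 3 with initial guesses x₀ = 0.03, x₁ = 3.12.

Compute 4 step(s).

f(x) = x³ + x - 3
x₀ = 0.03, x₁ = 3.12

Secant formula: x_{n+1} = x_n - f(x_n)(x_n - x_{n-1})/(f(x_n) - f(x_{n-1}))

Iteration 1:
  f(0.030000) = -2.969973
  f(3.120000) = 30.491328
  x_2 = 3.120000 - 30.491328×(3.120000 - 0.030000)/(30.491328 - (-2.969973))
       = 0.304264
Iteration 2:
  f(3.120000) = 30.491328
  f(0.304264) = -2.667569
  x_3 = 0.304264 - (-2.667569)×(0.304264 - 3.120000)/(-2.667569 - 30.491328)
       = 0.530784
Iteration 3:
  f(0.304264) = -2.667569
  f(0.530784) = -2.319677
  x_4 = 0.530784 - (-2.319677)×(0.530784 - 0.304264)/(-2.319677 - (-2.667569))
       = 2.041181
Iteration 4:
  f(0.530784) = -2.319677
  f(2.041181) = 7.545598
  x_5 = 2.041181 - 7.545598×(2.041181 - 0.530784)/(7.545598 - (-2.319677))
       = 0.885932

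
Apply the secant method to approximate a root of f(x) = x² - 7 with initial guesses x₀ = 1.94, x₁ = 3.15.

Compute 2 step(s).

f(x) = x² - 7
x₀ = 1.94, x₁ = 3.15

Secant formula: x_{n+1} = x_n - f(x_n)(x_n - x_{n-1})/(f(x_n) - f(x_{n-1}))

Iteration 1:
  f(1.940000) = -3.236400
  f(3.150000) = 2.922500
  x_2 = 3.150000 - 2.922500×(3.150000 - 1.940000)/(2.922500 - (-3.236400))
       = 2.575835
Iteration 2:
  f(3.150000) = 2.922500
  f(2.575835) = -0.365074
  x_3 = 2.575835 - (-0.365074)×(2.575835 - 3.150000)/(-0.365074 - 2.922500)
       = 2.639594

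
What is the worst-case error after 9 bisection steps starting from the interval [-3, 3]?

Bisection error bound: |error| ≤ (b-a)/2^n
|error| ≤ (3 - (-3))/2^9 = 6/2^9
|error| ≤ 0.0117187500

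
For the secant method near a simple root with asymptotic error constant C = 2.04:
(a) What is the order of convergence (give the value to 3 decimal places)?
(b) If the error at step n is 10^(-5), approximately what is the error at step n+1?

(a) Secant method has superlinear convergence with order φ = (1+√5)/2 ≈ 1.618.
    This means |e_{n+1}| ≈ C|e_n|^1.618.

(b) With |e_n| = 10^(-5) and C = 2.04:
    |e_{n+1}| ≈ 2.04 × (10^(-5))^1.618 = 2.04 × 10^(-8.09)

(a) ≈ 1.618 (golden ratio); (b) |e_{n+1}| ≈ 1.658e-08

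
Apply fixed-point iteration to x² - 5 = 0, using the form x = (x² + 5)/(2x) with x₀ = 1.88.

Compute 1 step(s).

Equation: x² - 5 = 0
Fixed-point form: x = (x² + 5)/(2x)
x₀ = 1.88

x_1 = g(1.880000) = 2.269787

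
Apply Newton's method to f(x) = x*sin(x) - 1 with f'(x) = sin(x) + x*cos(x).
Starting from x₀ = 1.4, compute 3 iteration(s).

f(x) = x*sin(x) - 1
f'(x) = sin(x) + x*cos(x)
x₀ = 1.4

Newton-Raphson formula: x_{n+1} = x_n - f(x_n)/f'(x_n)

Iteration 1:
  f(1.400000) = 0.379630
  f'(1.400000) = 1.223404
  x_1 = 1.400000 - 0.379630/1.223404 = 1.089694
Iteration 2:
  f(1.089694) = -0.034002
  f'(1.089694) = 1.390749
  x_2 = 1.089694 - (-0.034002)/1.390749 = 1.114143
Iteration 3:
  f(1.114143) = -0.000020
  f'(1.114143) = 1.388811
  x_3 = 1.114143 - (-0.000020)/1.388811 = 1.114157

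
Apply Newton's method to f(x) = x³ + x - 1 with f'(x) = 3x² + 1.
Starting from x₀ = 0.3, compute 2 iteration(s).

f(x) = x³ + x - 1
f'(x) = 3x² + 1
x₀ = 0.3

Newton-Raphson formula: x_{n+1} = x_n - f(x_n)/f'(x_n)

Iteration 1:
  f(0.300000) = -0.673000
  f'(0.300000) = 1.270000
  x_1 = 0.300000 - (-0.673000)/1.270000 = 0.829921
Iteration 2:
  f(0.829921) = 0.401546
  f'(0.829921) = 3.066308
  x_2 = 0.829921 - 0.401546/3.066308 = 0.698967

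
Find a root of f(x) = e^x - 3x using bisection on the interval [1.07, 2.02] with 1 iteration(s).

f(x) = e^x - 3x
Initial interval: [1.07, 2.02]

Iteration 1:
  c_1 = (1.070000 + 2.020000)/2 = 1.545000
  f(c_1) = f(1.545000) = 0.052972
  f(a) × f(c) < 0, new interval: [1.070000, 1.545000]

After 1 iteration(s), the approximation is c_1 = 1.545000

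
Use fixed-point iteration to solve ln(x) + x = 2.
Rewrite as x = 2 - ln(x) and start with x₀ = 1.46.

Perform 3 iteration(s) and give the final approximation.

Equation: ln(x) + x = 2
Fixed-point form: x = 2 - ln(x)
x₀ = 1.46

x_1 = g(1.460000) = 1.621564
x_2 = g(1.621564) = 1.516609
x_3 = g(1.516609) = 1.583523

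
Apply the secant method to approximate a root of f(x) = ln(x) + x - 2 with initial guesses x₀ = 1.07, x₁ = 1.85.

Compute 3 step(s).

f(x) = ln(x) + x - 2
x₀ = 1.07, x₁ = 1.85

Secant formula: x_{n+1} = x_n - f(x_n)(x_n - x_{n-1})/(f(x_n) - f(x_{n-1}))

Iteration 1:
  f(1.070000) = -0.862341
  f(1.850000) = 0.465186
  x_2 = 1.850000 - 0.465186×(1.850000 - 1.070000)/(0.465186 - (-0.862341))
       = 1.576676
Iteration 2:
  f(1.850000) = 0.465186
  f(1.576676) = 0.031995
  x_3 = 1.576676 - 0.031995×(1.576676 - 1.850000)/(0.031995 - 0.465186)
       = 1.556489
Iteration 3:
  f(1.576676) = 0.031995
  f(1.556489) = -0.001079
  x_4 = 1.556489 - (-0.001079)×(1.556489 - 1.576676)/(-0.001079 - 0.031995)
       = 1.557147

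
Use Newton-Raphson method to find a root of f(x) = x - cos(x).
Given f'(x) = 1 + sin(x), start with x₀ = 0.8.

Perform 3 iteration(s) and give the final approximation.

f(x) = x - cos(x)
f'(x) = 1 + sin(x)
x₀ = 0.8

Newton-Raphson formula: x_{n+1} = x_n - f(x_n)/f'(x_n)

Iteration 1:
  f(0.800000) = 0.103293
  f'(0.800000) = 1.717356
  x_1 = 0.800000 - 0.103293/1.717356 = 0.739853
Iteration 2:
  f(0.739853) = 0.001286
  f'(0.739853) = 1.674180
  x_2 = 0.739853 - 0.001286/1.674180 = 0.739085
Iteration 3:
  f(0.739085) = 0.000000
  f'(0.739085) = 1.673612
  x_3 = 0.739085 - 0.000000/1.673612 = 0.739085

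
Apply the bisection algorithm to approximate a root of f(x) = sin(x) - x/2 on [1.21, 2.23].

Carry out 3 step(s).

f(x) = sin(x) - x/2
Initial interval: [1.21, 2.23]

Iteration 1:
  c_1 = (1.210000 + 2.230000)/2 = 1.720000
  f(c_1) = f(1.720000) = 0.128890
  f(a) × f(c) ≥ 0, new interval: [1.720000, 2.230000]
Iteration 2:
  c_2 = (1.720000 + 2.230000)/2 = 1.975000
  f(c_2) = f(1.975000) = -0.068084
  f(a) × f(c) < 0, new interval: [1.720000, 1.975000]
Iteration 3:
  c_3 = (1.720000 + 1.975000)/2 = 1.847500
  f(c_3) = f(1.847500) = 0.038211
  f(a) × f(c) ≥ 0, new interval: [1.847500, 1.975000]

After 3 iteration(s), the approximation is c_3 = 1.847500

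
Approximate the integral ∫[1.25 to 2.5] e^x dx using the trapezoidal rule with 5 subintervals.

f(x) = e^x
a = 1.25, b = 2.5, n = 5
h = (b - a)/n = 0.250000

Trapezoidal rule: (h/2)[f(x₀) + 2f(x₁) + 2f(x₂) + ... + f(xₙ)]

x_0 = 1.2500, f(x_0) = 3.490343, coefficient = 1
x_1 = 1.5000, f(x_1) = 4.481689, coefficient = 2
x_2 = 1.7500, f(x_2) = 5.754603, coefficient = 2
x_3 = 2.0000, f(x_3) = 7.389056, coefficient = 2
x_4 = 2.2500, f(x_4) = 9.487736, coefficient = 2
x_5 = 2.5000, f(x_5) = 12.182494, coefficient = 1

I ≈ (0.250000/2) × 69.899004 = 8.737376
Exact value: 8.692151
Error: 0.045225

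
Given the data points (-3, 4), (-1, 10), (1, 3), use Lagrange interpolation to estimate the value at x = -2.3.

Lagrange interpolation formula:
P(x) = Σ yᵢ × Lᵢ(x)
where Lᵢ(x) = Π_{j≠i} (x - xⱼ)/(xᵢ - xⱼ)

L_0(-2.3) = (-2.3 - (-1))/(-3 - (-1)) × (-2.3 - 1)/(-3 - 1) = 0.536250
L_1(-2.3) = (-2.3 - (-3))/(-1 - (-3)) × (-2.3 - 1)/(-1 - 1) = 0.577500
L_2(-2.3) = (-2.3 - (-3))/(1 - (-3)) × (-2.3 - (-1))/(1 - (-1)) = -0.113750

P(-2.3) = 4×L_0(-2.3) + 10×L_1(-2.3) + 3×L_2(-2.3)
P(-2.3) = 7.578750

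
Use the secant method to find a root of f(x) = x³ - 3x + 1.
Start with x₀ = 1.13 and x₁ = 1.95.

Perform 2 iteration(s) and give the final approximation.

f(x) = x³ - 3x + 1
x₀ = 1.13, x₁ = 1.95

Secant formula: x_{n+1} = x_n - f(x_n)(x_n - x_{n-1})/(f(x_n) - f(x_{n-1}))

Iteration 1:
  f(1.130000) = -0.947103
  f(1.950000) = 2.564875
  x_2 = 1.950000 - 2.564875×(1.950000 - 1.130000)/(2.564875 - (-0.947103))
       = 1.351136
Iteration 2:
  f(1.950000) = 2.564875
  f(1.351136) = -0.586817
  x_3 = 1.351136 - (-0.586817)×(1.351136 - 1.950000)/(-0.586817 - 2.564875)
       = 1.462639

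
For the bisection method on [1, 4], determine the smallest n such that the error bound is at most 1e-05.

We need (b-a)/2^n ≤ 1e-05
(4 - 1)/2^n ≤ 1e-05
3/2^n ≤ 1e-05
2^n ≥ 300000
n ≥ log₂(300000) = 18.19
n ≥ 19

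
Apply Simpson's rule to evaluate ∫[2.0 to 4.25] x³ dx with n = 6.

f(x) = x³
a = 2.0, b = 4.25, n = 6
h = (b - a)/n = 0.375000

Simpson's rule: (h/3)[f(x₀) + 4f(x₁) + 2f(x₂) + ... + f(xₙ)]

x_0 = 2.0000, f(x_0) = 8.000000, coefficient = 1
x_1 = 2.3750, f(x_1) = 13.396484, coefficient = 4
x_2 = 2.7500, f(x_2) = 20.796875, coefficient = 2
x_3 = 3.1250, f(x_3) = 30.517578, coefficient = 4
x_4 = 3.5000, f(x_4) = 42.875000, coefficient = 2
x_5 = 3.8750, f(x_5) = 58.185547, coefficient = 4
x_6 = 4.2500, f(x_6) = 76.765625, coefficient = 1

I ≈ (0.375000/3) × 620.507812 = 77.563477
Exact value: 77.563477
Error: 0.000000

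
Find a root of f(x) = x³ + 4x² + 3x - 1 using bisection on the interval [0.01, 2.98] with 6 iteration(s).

f(x) = x³ + 4x² + 3x - 1
Initial interval: [0.01, 2.98]

Iteration 1:
  c_1 = (0.010000 + 2.980000)/2 = 1.495000
  f(c_1) = f(1.495000) = 15.766462
  f(a) × f(c) < 0, new interval: [0.010000, 1.495000]
Iteration 2:
  c_2 = (0.010000 + 1.495000)/2 = 0.752500
  f(c_2) = f(0.752500) = 3.948633
  f(a) × f(c) < 0, new interval: [0.010000, 0.752500]
Iteration 3:
  c_3 = (0.010000 + 0.752500)/2 = 0.381250
  f(c_3) = f(0.381250) = 0.780572
  f(a) × f(c) < 0, new interval: [0.010000, 0.381250]
Iteration 4:
  c_4 = (0.010000 + 0.381250)/2 = 0.195625
  f(c_4) = f(0.195625) = -0.252562
  f(a) × f(c) ≥ 0, new interval: [0.195625, 0.381250]
Iteration 5:
  c_5 = (0.195625 + 0.381250)/2 = 0.288438
  f(c_5) = f(0.288438) = 0.222094
  f(a) × f(c) < 0, new interval: [0.195625, 0.288438]
Iteration 6:
  c_6 = (0.195625 + 0.288438)/2 = 0.242031
  f(c_6) = f(0.242031) = -0.025412
  f(a) × f(c) ≥ 0, new interval: [0.242031, 0.288438]

After 6 iteration(s), the approximation is c_6 = 0.242031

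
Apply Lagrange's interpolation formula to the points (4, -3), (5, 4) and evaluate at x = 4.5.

Lagrange interpolation formula:
P(x) = Σ yᵢ × Lᵢ(x)
where Lᵢ(x) = Π_{j≠i} (x - xⱼ)/(xᵢ - xⱼ)

L_0(4.5) = (4.5 - 5)/(4 - 5) = 0.500000
L_1(4.5) = (4.5 - 4)/(5 - 4) = 0.500000

P(4.5) = (-3)×L_0(4.5) + 4×L_1(4.5)
P(4.5) = 0.500000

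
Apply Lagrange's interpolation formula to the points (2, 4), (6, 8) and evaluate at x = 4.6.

Lagrange interpolation formula:
P(x) = Σ yᵢ × Lᵢ(x)
where Lᵢ(x) = Π_{j≠i} (x - xⱼ)/(xᵢ - xⱼ)

L_0(4.6) = (4.6 - 6)/(2 - 6) = 0.350000
L_1(4.6) = (4.6 - 2)/(6 - 2) = 0.650000

P(4.6) = 4×L_0(4.6) + 8×L_1(4.6)
P(4.6) = 6.600000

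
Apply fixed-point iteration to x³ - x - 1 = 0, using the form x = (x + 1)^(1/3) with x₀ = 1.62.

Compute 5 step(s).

Equation: x³ - x - 1 = 0
Fixed-point form: x = (x + 1)^(1/3)
x₀ = 1.62

x_1 = g(1.620000) = 1.378586
x_2 = g(1.378586) = 1.334872
x_3 = g(1.334872) = 1.326644
x_4 = g(1.326644) = 1.325084
x_5 = g(1.325084) = 1.324787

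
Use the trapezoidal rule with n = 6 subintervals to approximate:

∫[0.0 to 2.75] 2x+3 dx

f(x) = 2x+3
a = 0.0, b = 2.75, n = 6
h = (b - a)/n = 0.458333

Trapezoidal rule: (h/2)[f(x₀) + 2f(x₁) + 2f(x₂) + ... + f(xₙ)]

x_0 = 0.0000, f(x_0) = 3.000000, coefficient = 1
x_1 = 0.4583, f(x_1) = 3.916667, coefficient = 2
x_2 = 0.9167, f(x_2) = 4.833333, coefficient = 2
x_3 = 1.3750, f(x_3) = 5.750000, coefficient = 2
x_4 = 1.8333, f(x_4) = 6.666667, coefficient = 2
x_5 = 2.2917, f(x_5) = 7.583333, coefficient = 2
x_6 = 2.7500, f(x_6) = 8.500000, coefficient = 1

I ≈ (0.458333/2) × 69.000000 = 15.812500
Exact value: 15.812500
Error: 0.000000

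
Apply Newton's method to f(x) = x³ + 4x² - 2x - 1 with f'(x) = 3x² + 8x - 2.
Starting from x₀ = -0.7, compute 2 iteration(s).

f(x) = x³ + 4x² - 2x - 1
f'(x) = 3x² + 8x - 2
x₀ = -0.7

Newton-Raphson formula: x_{n+1} = x_n - f(x_n)/f'(x_n)

Iteration 1:
  f(-0.700000) = 2.017000
  f'(-0.700000) = -6.130000
  x_1 = -0.700000 - 2.017000/(-6.130000) = -0.370962
Iteration 2:
  f(-0.370962) = 0.241328
  f'(-0.370962) = -4.554860
  x_2 = -0.370962 - 0.241328/(-4.554860) = -0.317980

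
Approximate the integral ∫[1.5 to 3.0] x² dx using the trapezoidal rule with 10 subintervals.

f(x) = x²
a = 1.5, b = 3.0, n = 10
h = (b - a)/n = 0.150000

Trapezoidal rule: (h/2)[f(x₀) + 2f(x₁) + 2f(x₂) + ... + f(xₙ)]

x_0 = 1.5000, f(x_0) = 2.250000, coefficient = 1
x_1 = 1.6500, f(x_1) = 2.722500, coefficient = 2
x_2 = 1.8000, f(x_2) = 3.240000, coefficient = 2
x_3 = 1.9500, f(x_3) = 3.802500, coefficient = 2
x_4 = 2.1000, f(x_4) = 4.410000, coefficient = 2
x_5 = 2.2500, f(x_5) = 5.062500, coefficient = 2
x_6 = 2.4000, f(x_6) = 5.760000, coefficient = 2
x_7 = 2.5500, f(x_7) = 6.502500, coefficient = 2
x_8 = 2.7000, f(x_8) = 7.290000, coefficient = 2
x_9 = 2.8500, f(x_9) = 8.122500, coefficient = 2
x_10 = 3.0000, f(x_10) = 9.000000, coefficient = 1

I ≈ (0.150000/2) × 105.075000 = 7.880625
Exact value: 7.875000
Error: 0.005625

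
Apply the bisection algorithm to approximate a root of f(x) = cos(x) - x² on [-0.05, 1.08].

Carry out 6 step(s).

f(x) = cos(x) - x²
Initial interval: [-0.05, 1.08]

Iteration 1:
  c_1 = (-0.050000 + 1.080000)/2 = 0.515000
  f(c_1) = f(0.515000) = 0.605068
  f(a) × f(c) ≥ 0, new interval: [0.515000, 1.080000]
Iteration 2:
  c_2 = (0.515000 + 1.080000)/2 = 0.797500
  f(c_2) = f(0.797500) = 0.062492
  f(a) × f(c) ≥ 0, new interval: [0.797500, 1.080000]
Iteration 3:
  c_3 = (0.797500 + 1.080000)/2 = 0.938750
  f(c_3) = f(0.938750) = -0.290455
  f(a) × f(c) < 0, new interval: [0.797500, 0.938750]
Iteration 4:
  c_4 = (0.797500 + 0.938750)/2 = 0.868125
  f(c_4) = f(0.868125) = -0.107382
  f(a) × f(c) < 0, new interval: [0.797500, 0.868125]
Iteration 5:
  c_5 = (0.797500 + 0.868125)/2 = 0.832813
  f(c_5) = f(0.832813) = -0.020779
  f(a) × f(c) < 0, new interval: [0.797500, 0.832813]
Iteration 6:
  c_6 = (0.797500 + 0.832813)/2 = 0.815156
  f(c_6) = f(0.815156) = 0.021275
  f(a) × f(c) ≥ 0, new interval: [0.815156, 0.832813]

After 6 iteration(s), the approximation is c_6 = 0.815156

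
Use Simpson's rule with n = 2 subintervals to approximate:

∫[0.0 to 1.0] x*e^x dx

f(x) = x*e^x
a = 0.0, b = 1.0, n = 2
h = (b - a)/n = 0.500000

Simpson's rule: (h/3)[f(x₀) + 4f(x₁) + 2f(x₂) + ... + f(xₙ)]

x_0 = 0.0000, f(x_0) = 0.000000, coefficient = 1
x_1 = 0.5000, f(x_1) = 0.824361, coefficient = 4
x_2 = 1.0000, f(x_2) = 2.718282, coefficient = 1

I ≈ (0.500000/3) × 6.015724 = 1.002621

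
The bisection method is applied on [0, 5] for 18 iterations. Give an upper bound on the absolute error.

Bisection error bound: |error| ≤ (b-a)/2^n
|error| ≤ (5 - 0)/2^18 = 5/2^18
|error| ≤ 0.0000190735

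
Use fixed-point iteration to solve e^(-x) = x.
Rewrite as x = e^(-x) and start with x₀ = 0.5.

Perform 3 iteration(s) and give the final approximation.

Equation: e^(-x) = x
Fixed-point form: x = e^(-x)
x₀ = 0.5

x_1 = g(0.500000) = 0.606531
x_2 = g(0.606531) = 0.545239
x_3 = g(0.545239) = 0.579703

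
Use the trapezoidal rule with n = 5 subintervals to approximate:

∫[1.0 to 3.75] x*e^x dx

f(x) = x*e^x
a = 1.0, b = 3.75, n = 5
h = (b - a)/n = 0.550000

Trapezoidal rule: (h/2)[f(x₀) + 2f(x₁) + 2f(x₂) + ... + f(xₙ)]

x_0 = 1.0000, f(x_0) = 2.718282, coefficient = 1
x_1 = 1.5500, f(x_1) = 7.302779, coefficient = 2
x_2 = 2.1000, f(x_2) = 17.148957, coefficient = 2
x_3 = 2.6500, f(x_3) = 37.508202, coefficient = 2
x_4 = 3.2000, f(x_4) = 78.504097, coefficient = 2
x_5 = 3.7500, f(x_5) = 159.454058, coefficient = 1

I ≈ (0.550000/2) × 443.100409 = 121.852612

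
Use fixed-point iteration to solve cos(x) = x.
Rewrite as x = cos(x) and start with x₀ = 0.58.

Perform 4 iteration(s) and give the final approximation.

Equation: cos(x) = x
Fixed-point form: x = cos(x)
x₀ = 0.58

x_1 = g(0.580000) = 0.836463
x_2 = g(0.836463) = 0.670093
x_3 = g(0.670093) = 0.783764
x_4 = g(0.783764) = 0.708261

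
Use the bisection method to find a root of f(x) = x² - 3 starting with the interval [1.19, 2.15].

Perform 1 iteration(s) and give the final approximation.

f(x) = x² - 3
Initial interval: [1.19, 2.15]

Iteration 1:
  c_1 = (1.190000 + 2.150000)/2 = 1.670000
  f(c_1) = f(1.670000) = -0.211100
  f(a) × f(c) ≥ 0, new interval: [1.670000, 2.150000]

After 1 iteration(s), the approximation is c_1 = 1.670000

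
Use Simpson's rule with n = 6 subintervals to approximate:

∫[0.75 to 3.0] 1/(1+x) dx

f(x) = 1/(1+x)
a = 0.75, b = 3.0, n = 6
h = (b - a)/n = 0.375000

Simpson's rule: (h/3)[f(x₀) + 4f(x₁) + 2f(x₂) + ... + f(xₙ)]

x_0 = 0.7500, f(x_0) = 0.571429, coefficient = 1
x_1 = 1.1250, f(x_1) = 0.470588, coefficient = 4
x_2 = 1.5000, f(x_2) = 0.400000, coefficient = 2
x_3 = 1.8750, f(x_3) = 0.347826, coefficient = 4
x_4 = 2.2500, f(x_4) = 0.307692, coefficient = 2
x_5 = 2.6250, f(x_5) = 0.275862, coefficient = 4
x_6 = 3.0000, f(x_6) = 0.250000, coefficient = 1

I ≈ (0.375000/3) × 6.613919 = 0.826740
Exact value: 0.826679
Error: 0.000061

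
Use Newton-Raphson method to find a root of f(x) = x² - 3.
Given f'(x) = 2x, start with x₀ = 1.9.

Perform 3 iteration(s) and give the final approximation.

f(x) = x² - 3
f'(x) = 2x
x₀ = 1.9

Newton-Raphson formula: x_{n+1} = x_n - f(x_n)/f'(x_n)

Iteration 1:
  f(1.900000) = 0.610000
  f'(1.900000) = 3.800000
  x_1 = 1.900000 - 0.610000/3.800000 = 1.739474
Iteration 2:
  f(1.739474) = 0.025769
  f'(1.739474) = 3.478947
  x_2 = 1.739474 - 0.025769/3.478947 = 1.732067
Iteration 3:
  f(1.732067) = 0.000055
  f'(1.732067) = 3.464133
  x_3 = 1.732067 - 0.000055/3.464133 = 1.732051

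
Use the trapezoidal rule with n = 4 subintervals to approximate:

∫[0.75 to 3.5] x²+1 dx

f(x) = x²+1
a = 0.75, b = 3.5, n = 4
h = (b - a)/n = 0.687500

Trapezoidal rule: (h/2)[f(x₀) + 2f(x₁) + 2f(x₂) + ... + f(xₙ)]

x_0 = 0.7500, f(x_0) = 1.562500, coefficient = 1
x_1 = 1.4375, f(x_1) = 3.066406, coefficient = 2
x_2 = 2.1250, f(x_2) = 5.515625, coefficient = 2
x_3 = 2.8125, f(x_3) = 8.910156, coefficient = 2
x_4 = 3.5000, f(x_4) = 13.250000, coefficient = 1

I ≈ (0.687500/2) × 49.796875 = 17.117676
Exact value: 16.901042
Error: 0.216634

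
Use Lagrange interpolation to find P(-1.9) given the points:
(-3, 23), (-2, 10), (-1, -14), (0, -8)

Lagrange interpolation formula:
P(x) = Σ yᵢ × Lᵢ(x)
where Lᵢ(x) = Π_{j≠i} (x - xⱼ)/(xᵢ - xⱼ)

L_0(-1.9) = (-1.9 - (-2))/(-3 - (-2)) × (-1.9 - (-1))/(-3 - (-1)) × (-1.9 - 0)/(-3 - 0) = -0.028500
L_1(-1.9) = (-1.9 - (-3))/(-2 - (-3)) × (-1.9 - (-1))/(-2 - (-1)) × (-1.9 - 0)/(-2 - 0) = 0.940500
L_2(-1.9) = (-1.9 - (-3))/(-1 - (-3)) × (-1.9 - (-2))/(-1 - (-2)) × (-1.9 - 0)/(-1 - 0) = 0.104500
L_3(-1.9) = (-1.9 - (-3))/(0 - (-3)) × (-1.9 - (-2))/(0 - (-2)) × (-1.9 - (-1))/(0 - (-1)) = -0.016500

P(-1.9) = 23×L_0(-1.9) + 10×L_1(-1.9) + (-14)×L_2(-1.9) + (-8)×L_3(-1.9)
P(-1.9) = 7.418500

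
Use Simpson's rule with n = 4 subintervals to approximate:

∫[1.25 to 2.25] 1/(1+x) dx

f(x) = 1/(1+x)
a = 1.25, b = 2.25, n = 4
h = (b - a)/n = 0.250000

Simpson's rule: (h/3)[f(x₀) + 4f(x₁) + 2f(x₂) + ... + f(xₙ)]

x_0 = 1.2500, f(x_0) = 0.444444, coefficient = 1
x_1 = 1.5000, f(x_1) = 0.400000, coefficient = 4
x_2 = 1.7500, f(x_2) = 0.363636, coefficient = 2
x_3 = 2.0000, f(x_3) = 0.333333, coefficient = 4
x_4 = 2.2500, f(x_4) = 0.307692, coefficient = 1

I ≈ (0.250000/3) × 4.412743 = 0.367729
Exact value: 0.367725
Error: 0.000004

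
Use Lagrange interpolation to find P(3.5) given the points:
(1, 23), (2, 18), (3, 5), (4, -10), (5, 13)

Lagrange interpolation formula:
P(x) = Σ yᵢ × Lᵢ(x)
where Lᵢ(x) = Π_{j≠i} (x - xⱼ)/(xᵢ - xⱼ)

L_0(3.5) = (3.5 - 2)/(1 - 2) × (3.5 - 3)/(1 - 3) × (3.5 - 4)/(1 - 4) × (3.5 - 5)/(1 - 5) = 0.023438
L_1(3.5) = (3.5 - 1)/(2 - 1) × (3.5 - 3)/(2 - 3) × (3.5 - 4)/(2 - 4) × (3.5 - 5)/(2 - 5) = -0.156250
L_2(3.5) = (3.5 - 1)/(3 - 1) × (3.5 - 2)/(3 - 2) × (3.5 - 4)/(3 - 4) × (3.5 - 5)/(3 - 5) = 0.703125
L_3(3.5) = (3.5 - 1)/(4 - 1) × (3.5 - 2)/(4 - 2) × (3.5 - 3)/(4 - 3) × (3.5 - 5)/(4 - 5) = 0.468750
L_4(3.5) = (3.5 - 1)/(5 - 1) × (3.5 - 2)/(5 - 2) × (3.5 - 3)/(5 - 3) × (3.5 - 4)/(5 - 4) = -0.039062

P(3.5) = 23×L_0(3.5) + 18×L_1(3.5) + 5×L_2(3.5) + (-10)×L_3(3.5) + 13×L_4(3.5)
P(3.5) = -3.953125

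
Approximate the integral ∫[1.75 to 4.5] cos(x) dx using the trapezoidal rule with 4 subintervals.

f(x) = cos(x)
a = 1.75, b = 4.5, n = 4
h = (b - a)/n = 0.687500

Trapezoidal rule: (h/2)[f(x₀) + 2f(x₁) + 2f(x₂) + ... + f(xₙ)]

x_0 = 1.7500, f(x_0) = -0.178246, coefficient = 1
x_1 = 2.4375, f(x_1) = -0.762199, coefficient = 2
x_2 = 3.1250, f(x_2) = -0.999862, coefficient = 2
x_3 = 3.8125, f(x_3) = -0.783258, coefficient = 2
x_4 = 4.5000, f(x_4) = -0.210796, coefficient = 1

I ≈ (0.687500/2) × -5.479681 = -1.883640
Exact value: -1.961516
Error: 0.077876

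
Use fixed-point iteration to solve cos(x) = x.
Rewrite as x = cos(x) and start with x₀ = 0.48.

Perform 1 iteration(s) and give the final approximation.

Equation: cos(x) = x
Fixed-point form: x = cos(x)
x₀ = 0.48

x_1 = g(0.480000) = 0.886995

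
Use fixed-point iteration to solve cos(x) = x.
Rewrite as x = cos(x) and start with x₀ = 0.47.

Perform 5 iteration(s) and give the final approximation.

Equation: cos(x) = x
Fixed-point form: x = cos(x)
x₀ = 0.47

x_1 = g(0.470000) = 0.891568
x_2 = g(0.891568) = 0.628193
x_3 = g(0.628193) = 0.809091
x_4 = g(0.809091) = 0.690157
x_5 = g(0.690157) = 0.771146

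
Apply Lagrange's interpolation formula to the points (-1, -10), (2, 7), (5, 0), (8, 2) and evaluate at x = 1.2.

Lagrange interpolation formula:
P(x) = Σ yᵢ × Lᵢ(x)
where Lᵢ(x) = Π_{j≠i} (x - xⱼ)/(xᵢ - xⱼ)

L_0(1.2) = (1.2 - 2)/(-1 - 2) × (1.2 - 5)/(-1 - 5) × (1.2 - 8)/(-1 - 8) = 0.127605
L_1(1.2) = (1.2 - (-1))/(2 - (-1)) × (1.2 - 5)/(2 - 5) × (1.2 - 8)/(2 - 8) = 1.052741
L_2(1.2) = (1.2 - (-1))/(5 - (-1)) × (1.2 - 2)/(5 - 2) × (1.2 - 8)/(5 - 8) = -0.221630
L_3(1.2) = (1.2 - (-1))/(8 - (-1)) × (1.2 - 2)/(8 - 2) × (1.2 - 5)/(8 - 5) = 0.041284

P(1.2) = (-10)×L_0(1.2) + 7×L_1(1.2) + 0×L_2(1.2) + 2×L_3(1.2)
P(1.2) = 6.175704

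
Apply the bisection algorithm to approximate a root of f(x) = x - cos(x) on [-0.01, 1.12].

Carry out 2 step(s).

f(x) = x - cos(x)
Initial interval: [-0.01, 1.12]

Iteration 1:
  c_1 = (-0.010000 + 1.120000)/2 = 0.555000
  f(c_1) = f(0.555000) = -0.294900
  f(a) × f(c) ≥ 0, new interval: [0.555000, 1.120000]
Iteration 2:
  c_2 = (0.555000 + 1.120000)/2 = 0.837500
  f(c_2) = f(0.837500) = 0.168178
  f(a) × f(c) < 0, new interval: [0.555000, 0.837500]

After 2 iteration(s), the approximation is c_2 = 0.837500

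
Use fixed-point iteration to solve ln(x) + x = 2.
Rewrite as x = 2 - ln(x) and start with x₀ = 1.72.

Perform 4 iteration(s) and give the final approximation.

Equation: ln(x) + x = 2
Fixed-point form: x = 2 - ln(x)
x₀ = 1.72

x_1 = g(1.720000) = 1.457676
x_2 = g(1.457676) = 1.623157
x_3 = g(1.623157) = 1.515627
x_4 = g(1.515627) = 1.584171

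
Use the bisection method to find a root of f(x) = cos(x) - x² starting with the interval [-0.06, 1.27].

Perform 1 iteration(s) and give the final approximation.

f(x) = cos(x) - x²
Initial interval: [-0.06, 1.27]

Iteration 1:
  c_1 = (-0.060000 + 1.270000)/2 = 0.605000
  f(c_1) = f(0.605000) = 0.456477
  f(a) × f(c) ≥ 0, new interval: [0.605000, 1.270000]

After 1 iteration(s), the approximation is c_1 = 0.605000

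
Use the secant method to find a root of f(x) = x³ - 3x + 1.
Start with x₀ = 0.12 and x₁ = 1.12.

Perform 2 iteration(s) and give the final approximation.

f(x) = x³ - 3x + 1
x₀ = 0.12, x₁ = 1.12

Secant formula: x_{n+1} = x_n - f(x_n)(x_n - x_{n-1})/(f(x_n) - f(x_{n-1}))

Iteration 1:
  f(0.120000) = 0.641728
  f(1.120000) = -0.955072
  x_2 = 1.120000 - (-0.955072)×(1.120000 - 0.120000)/(-0.955072 - 0.641728)
       = 0.521884
Iteration 2:
  f(1.120000) = -0.955072
  f(0.521884) = -0.423510
  x_3 = 0.521884 - (-0.423510)×(0.521884 - 1.120000)/(-0.423510 - (-0.955072))
       = 0.045349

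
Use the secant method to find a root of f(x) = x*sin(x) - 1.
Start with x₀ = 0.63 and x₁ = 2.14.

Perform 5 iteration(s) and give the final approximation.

f(x) = x*sin(x) - 1
x₀ = 0.63, x₁ = 2.14

Secant formula: x_{n+1} = x_n - f(x_n)(x_n - x_{n-1})/(f(x_n) - f(x_{n-1}))

Iteration 1:
  f(0.630000) = -0.628839
  f(2.140000) = 0.802587
  x_2 = 2.140000 - 0.802587×(2.140000 - 0.630000)/(0.802587 - (-0.628839))
       = 1.293357
Iteration 2:
  f(2.140000) = 0.802587
  f(1.293357) = 0.243899
  x_3 = 1.293357 - 0.243899×(1.293357 - 2.140000)/(0.243899 - 0.802587)
       = 0.923749
Iteration 3:
  f(1.293357) = 0.243899
  f(0.923749) = -0.262971
  x_4 = 0.923749 - (-0.262971)×(0.923749 - 1.293357)/(-0.262971 - 0.243899)
       = 1.115507
Iteration 4:
  f(0.923749) = -0.262971
  f(1.115507) = 0.001874
  x_5 = 1.115507 - 0.001874×(1.115507 - 0.923749)/(0.001874 - (-0.262971))
       = 1.114150
Iteration 5:
  f(1.115507) = 0.001874
  f(1.114150) = -0.000010
  x_6 = 1.114150 - (-0.000010)×(1.114150 - 1.115507)/(-0.000010 - 0.001874)
       = 1.114157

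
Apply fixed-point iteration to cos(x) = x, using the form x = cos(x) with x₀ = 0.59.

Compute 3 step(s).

Equation: cos(x) = x
Fixed-point form: x = cos(x)
x₀ = 0.59

x_1 = g(0.590000) = 0.830941
x_2 = g(0.830941) = 0.674181
x_3 = g(0.674181) = 0.781218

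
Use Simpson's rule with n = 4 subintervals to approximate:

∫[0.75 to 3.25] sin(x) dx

f(x) = sin(x)
a = 0.75, b = 3.25, n = 4
h = (b - a)/n = 0.625000

Simpson's rule: (h/3)[f(x₀) + 4f(x₁) + 2f(x₂) + ... + f(xₙ)]

x_0 = 0.7500, f(x_0) = 0.681639, coefficient = 1
x_1 = 1.3750, f(x_1) = 0.980893, coefficient = 4
x_2 = 2.0000, f(x_2) = 0.909297, coefficient = 2
x_3 = 2.6250, f(x_3) = 0.493920, coefficient = 4
x_4 = 3.2500, f(x_4) = -0.108195, coefficient = 1

I ≈ (0.625000/3) × 8.291292 = 1.727352
Exact value: 1.725819
Error: 0.001534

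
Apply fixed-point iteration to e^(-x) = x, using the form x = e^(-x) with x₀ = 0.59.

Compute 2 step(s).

Equation: e^(-x) = x
Fixed-point form: x = e^(-x)
x₀ = 0.59

x_1 = g(0.590000) = 0.554327
x_2 = g(0.554327) = 0.574459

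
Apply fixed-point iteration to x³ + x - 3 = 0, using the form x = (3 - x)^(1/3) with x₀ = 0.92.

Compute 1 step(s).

Equation: x³ + x - 3 = 0
Fixed-point form: x = (3 - x)^(1/3)
x₀ = 0.92

x_1 = g(0.920000) = 1.276501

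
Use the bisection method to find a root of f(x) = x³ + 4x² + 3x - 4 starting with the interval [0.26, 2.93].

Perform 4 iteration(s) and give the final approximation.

f(x) = x³ + 4x² + 3x - 4
Initial interval: [0.26, 2.93]

Iteration 1:
  c_1 = (0.260000 + 2.930000)/2 = 1.595000
  f(c_1) = f(1.595000) = 15.018820
  f(a) × f(c) < 0, new interval: [0.260000, 1.595000]
Iteration 2:
  c_2 = (0.260000 + 1.595000)/2 = 0.927500
  f(c_2) = f(0.927500) = 3.021413
  f(a) × f(c) < 0, new interval: [0.260000, 0.927500]
Iteration 3:
  c_3 = (0.260000 + 0.927500)/2 = 0.593750
  f(c_3) = f(0.593750) = -0.599274
  f(a) × f(c) ≥ 0, new interval: [0.593750, 0.927500]
Iteration 4:
  c_4 = (0.593750 + 0.927500)/2 = 0.760625
  f(c_4) = f(0.760625) = 1.036136
  f(a) × f(c) < 0, new interval: [0.593750, 0.760625]

After 4 iteration(s), the approximation is c_4 = 0.760625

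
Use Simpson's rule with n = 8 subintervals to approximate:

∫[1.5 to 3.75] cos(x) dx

f(x) = cos(x)
a = 1.5, b = 3.75, n = 8
h = (b - a)/n = 0.281250

Simpson's rule: (h/3)[f(x₀) + 4f(x₁) + 2f(x₂) + ... + f(xₙ)]

x_0 = 1.5000, f(x_0) = 0.070737, coefficient = 1
x_1 = 1.7812, f(x_1) = -0.208904, coefficient = 4
x_2 = 2.0625, f(x_2) = -0.472128, coefficient = 2
x_3 = 2.3438, f(x_3) = -0.698253, coefficient = 4
x_4 = 2.6250, f(x_4) = -0.869507, coefficient = 2
x_5 = 2.9062, f(x_5) = -0.972434, coefficient = 4
x_6 = 3.1875, f(x_6) = -0.998946, coefficient = 2
x_7 = 3.4688, f(x_7) = -0.946960, coefficient = 4
x_8 = 3.7500, f(x_8) = -0.820559, coefficient = 1

I ≈ (0.281250/3) × -16.737188 = -1.569111
Exact value: -1.569056
Error: 0.000055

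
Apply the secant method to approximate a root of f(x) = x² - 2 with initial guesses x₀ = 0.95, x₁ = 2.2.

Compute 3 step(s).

f(x) = x² - 2
x₀ = 0.95, x₁ = 2.2

Secant formula: x_{n+1} = x_n - f(x_n)(x_n - x_{n-1})/(f(x_n) - f(x_{n-1}))

Iteration 1:
  f(0.950000) = -1.097500
  f(2.200000) = 2.840000
  x_2 = 2.200000 - 2.840000×(2.200000 - 0.950000)/(2.840000 - (-1.097500))
       = 1.298413
Iteration 2:
  f(2.200000) = 2.840000
  f(1.298413) = -0.314124
  x_3 = 1.298413 - (-0.314124)×(1.298413 - 2.200000)/(-0.314124 - 2.840000)
       = 1.388203
Iteration 3:
  f(1.298413) = -0.314124
  f(1.388203) = -0.072892
  x_4 = 1.388203 - (-0.072892)×(1.388203 - 1.298413)/(-0.072892 - (-0.314124))
       = 1.415335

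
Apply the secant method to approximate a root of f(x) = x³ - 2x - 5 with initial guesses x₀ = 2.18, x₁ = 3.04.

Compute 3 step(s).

f(x) = x³ - 2x - 5
x₀ = 2.18, x₁ = 3.04

Secant formula: x_{n+1} = x_n - f(x_n)(x_n - x_{n-1})/(f(x_n) - f(x_{n-1}))

Iteration 1:
  f(2.180000) = 1.000232
  f(3.040000) = 17.014464
  x_2 = 3.040000 - 17.014464×(3.040000 - 2.180000)/(17.014464 - 1.000232)
       = 2.126285
Iteration 2:
  f(3.040000) = 17.014464
  f(2.126285) = 0.360555
  x_3 = 2.126285 - 0.360555×(2.126285 - 3.040000)/(0.360555 - 17.014464)
       = 2.106504
Iteration 3:
  f(2.126285) = 0.360555
  f(2.106504) = 0.134301
  x_4 = 2.106504 - 0.134301×(2.106504 - 2.126285)/(0.134301 - 0.360555)
       = 2.094761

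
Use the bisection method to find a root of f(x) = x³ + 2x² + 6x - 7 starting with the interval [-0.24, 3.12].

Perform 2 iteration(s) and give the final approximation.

f(x) = x³ + 2x² + 6x - 7
Initial interval: [-0.24, 3.12]

Iteration 1:
  c_1 = (-0.240000 + 3.120000)/2 = 1.440000
  f(c_1) = f(1.440000) = 8.773184
  f(a) × f(c) < 0, new interval: [-0.240000, 1.440000]
Iteration 2:
  c_2 = (-0.240000 + 1.440000)/2 = 0.600000
  f(c_2) = f(0.600000) = -2.464000
  f(a) × f(c) ≥ 0, new interval: [0.600000, 1.440000]

After 2 iteration(s), the approximation is c_2 = 0.600000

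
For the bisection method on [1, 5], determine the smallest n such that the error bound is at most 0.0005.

We need (b-a)/2^n ≤ 0.0005
(5 - 1)/2^n ≤ 0.0005
4/2^n ≤ 0.0005
2^n ≥ 8000
n ≥ log₂(8000) = 12.97
n ≥ 13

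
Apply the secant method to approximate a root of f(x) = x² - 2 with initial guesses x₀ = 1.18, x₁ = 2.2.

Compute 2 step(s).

f(x) = x² - 2
x₀ = 1.18, x₁ = 2.2

Secant formula: x_{n+1} = x_n - f(x_n)(x_n - x_{n-1})/(f(x_n) - f(x_{n-1}))

Iteration 1:
  f(1.180000) = -0.607600
  f(2.200000) = 2.840000
  x_2 = 2.200000 - 2.840000×(2.200000 - 1.180000)/(2.840000 - (-0.607600))
       = 1.359763
Iteration 2:
  f(2.200000) = 2.840000
  f(1.359763) = -0.151044
  x_3 = 1.359763 - (-0.151044)×(1.359763 - 2.200000)/(-0.151044 - 2.840000)
       = 1.402194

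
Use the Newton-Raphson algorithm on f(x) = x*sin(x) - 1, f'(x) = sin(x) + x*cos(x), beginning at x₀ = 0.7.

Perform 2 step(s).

f(x) = x*sin(x) - 1
f'(x) = sin(x) + x*cos(x)
x₀ = 0.7

Newton-Raphson formula: x_{n+1} = x_n - f(x_n)/f'(x_n)

Iteration 1:
  f(0.700000) = -0.549048
  f'(0.700000) = 1.179607
  x_1 = 0.700000 - (-0.549048)/1.179607 = 1.165450
Iteration 2:
  f(1.165450) = 0.071008
  f'(1.165450) = 1.378546
  x_2 = 1.165450 - 0.071008/1.378546 = 1.113940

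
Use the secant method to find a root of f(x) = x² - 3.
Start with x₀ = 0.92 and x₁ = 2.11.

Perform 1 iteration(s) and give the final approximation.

f(x) = x² - 3
x₀ = 0.92, x₁ = 2.11

Secant formula: x_{n+1} = x_n - f(x_n)(x_n - x_{n-1})/(f(x_n) - f(x_{n-1}))

Iteration 1:
  f(0.920000) = -2.153600
  f(2.110000) = 1.452100
  x_2 = 2.110000 - 1.452100×(2.110000 - 0.920000)/(1.452100 - (-2.153600))
       = 1.630759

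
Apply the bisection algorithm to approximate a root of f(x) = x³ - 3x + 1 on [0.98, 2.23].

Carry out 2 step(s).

f(x) = x³ - 3x + 1
Initial interval: [0.98, 2.23]

Iteration 1:
  c_1 = (0.980000 + 2.230000)/2 = 1.605000
  f(c_1) = f(1.605000) = 0.319520
  f(a) × f(c) < 0, new interval: [0.980000, 1.605000]
Iteration 2:
  c_2 = (0.980000 + 1.605000)/2 = 1.292500
  f(c_2) = f(1.292500) = -0.718306
  f(a) × f(c) ≥ 0, new interval: [1.292500, 1.605000]

After 2 iteration(s), the approximation is c_2 = 1.292500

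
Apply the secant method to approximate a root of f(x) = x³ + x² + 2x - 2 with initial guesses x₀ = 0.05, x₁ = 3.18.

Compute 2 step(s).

f(x) = x³ + x² + 2x - 2
x₀ = 0.05, x₁ = 3.18

Secant formula: x_{n+1} = x_n - f(x_n)(x_n - x_{n-1})/(f(x_n) - f(x_{n-1}))

Iteration 1:
  f(0.050000) = -1.897375
  f(3.180000) = 46.629832
  x_2 = 3.180000 - 46.629832×(3.180000 - 0.050000)/(46.629832 - (-1.897375))
       = 0.172380
Iteration 2:
  f(3.180000) = 46.629832
  f(0.172380) = -1.620402
  x_3 = 0.172380 - (-1.620402)×(0.172380 - 3.180000)/(-1.620402 - 46.629832)
       = 0.273386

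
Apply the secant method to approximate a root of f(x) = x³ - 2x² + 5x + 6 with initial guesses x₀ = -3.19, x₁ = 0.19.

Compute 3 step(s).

f(x) = x³ - 2x² + 5x + 6
x₀ = -3.19, x₁ = 0.19

Secant formula: x_{n+1} = x_n - f(x_n)(x_n - x_{n-1})/(f(x_n) - f(x_{n-1}))

Iteration 1:
  f(-3.190000) = -62.763959
  f(0.190000) = 6.884659
  x_2 = 0.190000 - 6.884659×(0.190000 - (-3.190000))/(6.884659 - (-62.763959))
       = -0.144108
Iteration 2:
  f(0.190000) = 6.884659
  f(-0.144108) = 5.234934
  x_3 = -0.144108 - 5.234934×(-0.144108 - 0.190000)/(5.234934 - 6.884659)
       = -1.204304
Iteration 3:
  f(-0.144108) = 5.234934
  f(-1.204304) = -4.668879
  x_4 = -1.204304 - (-4.668879)×(-1.204304 - (-0.144108))/(-4.668879 - 5.234934)
       = -0.704504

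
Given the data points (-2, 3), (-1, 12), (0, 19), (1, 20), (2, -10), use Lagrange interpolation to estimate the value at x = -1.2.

Lagrange interpolation formula:
P(x) = Σ yᵢ × Lᵢ(x)
where Lᵢ(x) = Π_{j≠i} (x - xⱼ)/(xᵢ - xⱼ)

L_0(-1.2) = (-1.2 - (-1))/(-2 - (-1)) × (-1.2 - 0)/(-2 - 0) × (-1.2 - 1)/(-2 - 1) × (-1.2 - 2)/(-2 - 2) = 0.070400
L_1(-1.2) = (-1.2 - (-2))/(-1 - (-2)) × (-1.2 - 0)/(-1 - 0) × (-1.2 - 1)/(-1 - 1) × (-1.2 - 2)/(-1 - 2) = 1.126400
L_2(-1.2) = (-1.2 - (-2))/(0 - (-2)) × (-1.2 - (-1))/(0 - (-1)) × (-1.2 - 1)/(0 - 1) × (-1.2 - 2)/(0 - 2) = -0.281600
L_3(-1.2) = (-1.2 - (-2))/(1 - (-2)) × (-1.2 - (-1))/(1 - (-1)) × (-1.2 - 0)/(1 - 0) × (-1.2 - 2)/(1 - 2) = 0.102400
L_4(-1.2) = (-1.2 - (-2))/(2 - (-2)) × (-1.2 - (-1))/(2 - (-1)) × (-1.2 - 0)/(2 - 0) × (-1.2 - 1)/(2 - 1) = -0.017600

P(-1.2) = 3×L_0(-1.2) + 12×L_1(-1.2) + 19×L_2(-1.2) + 20×L_3(-1.2) + (-10)×L_4(-1.2)
P(-1.2) = 10.601600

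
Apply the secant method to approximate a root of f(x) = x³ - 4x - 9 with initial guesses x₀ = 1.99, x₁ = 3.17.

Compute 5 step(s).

f(x) = x³ - 4x - 9
x₀ = 1.99, x₁ = 3.17

Secant formula: x_{n+1} = x_n - f(x_n)(x_n - x_{n-1})/(f(x_n) - f(x_{n-1}))

Iteration 1:
  f(1.990000) = -9.079401
  f(3.170000) = 10.175013
  x_2 = 3.170000 - 10.175013×(3.170000 - 1.990000)/(10.175013 - (-9.079401))
       = 2.546428
Iteration 2:
  f(3.170000) = 10.175013
  f(2.546428) = -2.673922
  x_3 = 2.546428 - (-2.673922)×(2.546428 - 3.170000)/(-2.673922 - 10.175013)
       = 2.676196
Iteration 3:
  f(2.546428) = -2.673922
  f(2.676196) = -0.537800
  x_4 = 2.676196 - (-0.537800)×(2.676196 - 2.546428)/(-0.537800 - (-2.673922))
       = 2.708867
Iteration 4:
  f(2.676196) = -0.537800
  f(2.708867) = 0.042093
  x_5 = 2.708867 - 0.042093×(2.708867 - 2.676196)/(0.042093 - (-0.537800))
       = 2.706496
Iteration 5:
  f(2.708867) = 0.042093
  f(2.706496) = -0.000581
  x_6 = 2.706496 - (-0.000581)×(2.706496 - 2.708867)/(-0.000581 - 0.042093)
       = 2.706528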